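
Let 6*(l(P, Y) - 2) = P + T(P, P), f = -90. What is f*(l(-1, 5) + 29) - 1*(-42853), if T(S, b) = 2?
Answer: 40048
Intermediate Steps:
l(P, Y) = 7/3 + P/6 (l(P, Y) = 2 + (P + 2)/6 = 2 + (2 + P)/6 = 2 + (⅓ + P/6) = 7/3 + P/6)
f*(l(-1, 5) + 29) - 1*(-42853) = -90*((7/3 + (⅙)*(-1)) + 29) - 1*(-42853) = -90*((7/3 - ⅙) + 29) + 42853 = -90*(13/6 + 29) + 42853 = -90*187/6 + 42853 = -2805 + 42853 = 40048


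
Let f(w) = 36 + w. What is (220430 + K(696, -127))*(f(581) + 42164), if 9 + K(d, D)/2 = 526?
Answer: 9474451384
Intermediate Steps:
K(d, D) = 1034 (K(d, D) = -18 + 2*526 = -18 + 1052 = 1034)
(220430 + K(696, -127))*(f(581) + 42164) = (220430 + 1034)*((36 + 581) + 42164) = 221464*(617 + 42164) = 221464*42781 = 9474451384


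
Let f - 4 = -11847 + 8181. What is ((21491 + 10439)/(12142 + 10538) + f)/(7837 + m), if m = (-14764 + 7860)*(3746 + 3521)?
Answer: 8302223/113770888308 ≈ 7.2973e-5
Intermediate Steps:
m = -50171368 (m = -6904*7267 = -50171368)
f = -3662 (f = 4 + (-11847 + 8181) = 4 - 3666 = -3662)
((21491 + 10439)/(12142 + 10538) + f)/(7837 + m) = ((21491 + 10439)/(12142 + 10538) - 3662)/(7837 - 50171368) = (31930/22680 - 3662)/(-50163531) = (31930*(1/22680) - 3662)*(-1/50163531) = (3193/2268 - 3662)*(-1/50163531) = -8302223/2268*(-1/50163531) = 8302223/113770888308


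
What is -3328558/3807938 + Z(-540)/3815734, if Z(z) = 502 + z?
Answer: -3175259158304/3632519624123 ≈ -0.87412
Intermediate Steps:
-3328558/3807938 + Z(-540)/3815734 = -3328558/3807938 + (502 - 540)/3815734 = -3328558*1/3807938 - 38*1/3815734 = -1664279/1903969 - 19/1907867 = -3175259158304/3632519624123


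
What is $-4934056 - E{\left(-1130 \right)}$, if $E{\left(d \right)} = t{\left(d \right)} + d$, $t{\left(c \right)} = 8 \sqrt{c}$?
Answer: $-4932926 - 8 i \sqrt{1130} \approx -4.9329 \cdot 10^{6} - 268.92 i$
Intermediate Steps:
$E{\left(d \right)} = d + 8 \sqrt{d}$ ($E{\left(d \right)} = 8 \sqrt{d} + d = d + 8 \sqrt{d}$)
$-4934056 - E{\left(-1130 \right)} = -4934056 - \left(-1130 + 8 \sqrt{-1130}\right) = -4934056 - \left(-1130 + 8 i \sqrt{1130}\right) = -4934056 + \left(1130 - 8 i \sqrt{1130}\right) = -4932926 - 8 i \sqrt{1130}$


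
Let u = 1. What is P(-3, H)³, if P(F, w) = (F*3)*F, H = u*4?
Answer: 19683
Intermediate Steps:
H = 4 (H = 1*4 = 4)
P(F, w) = 3*F² (P(F, w) = (3*F)*F = 3*F²)
P(-3, H)³ = (3*(-3)²)³ = (3*9)³ = 27³ = 19683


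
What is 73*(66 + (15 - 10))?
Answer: 5183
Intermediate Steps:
73*(66 + (15 - 10)) = 73*(66 + 5) = 73*71 = 5183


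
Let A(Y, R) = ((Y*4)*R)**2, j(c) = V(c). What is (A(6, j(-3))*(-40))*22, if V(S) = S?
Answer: -4561920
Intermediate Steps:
j(c) = c
A(Y, R) = 16*R**2*Y**2 (A(Y, R) = ((4*Y)*R)**2 = (4*R*Y)**2 = 16*R**2*Y**2)
(A(6, j(-3))*(-40))*22 = ((16*(-3)**2*6**2)*(-40))*22 = ((16*9*36)*(-40))*22 = (5184*(-40))*22 = -207360*22 = -4561920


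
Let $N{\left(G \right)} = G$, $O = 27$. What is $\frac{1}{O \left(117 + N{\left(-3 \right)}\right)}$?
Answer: $\frac{1}{3078} \approx 0.00032489$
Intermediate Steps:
$\frac{1}{O \left(117 + N{\left(-3 \right)}\right)} = \frac{1}{27 \left(117 - 3\right)} = \frac{1}{27 \cdot 114} = \frac{1}{3078}$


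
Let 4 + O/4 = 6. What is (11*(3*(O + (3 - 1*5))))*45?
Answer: 8910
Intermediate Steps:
O = 8 (O = -16 + 4*6 = -16 + 24 = 8)
(11*(3*(O + (3 - 1*5))))*45 = (11*(3*(8 + (3 - 1*5))))*45 = (11*(3*(8 + (3 - 5))))*45 = (11*(3*(8 - 2)))*45 = (11*(3*6))*45 = (11*18)*45 = 198*45 = 8910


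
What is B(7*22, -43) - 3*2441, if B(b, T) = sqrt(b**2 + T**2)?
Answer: -7323 + sqrt(25565) ≈ -7163.1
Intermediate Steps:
B(b, T) = sqrt(T**2 + b**2)
B(7*22, -43) - 3*2441 = sqrt((-43)**2 + (7*22)**2) - 3*2441 = sqrt(1849 + 154**2) - 1*7323 = sqrt(1849 + 23716) - 7323 = sqrt(25565) - 7323 = -7323 + sqrt(25565)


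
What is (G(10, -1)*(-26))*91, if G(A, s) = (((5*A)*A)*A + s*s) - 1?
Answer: -11830000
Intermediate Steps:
G(A, s) = -1 + s**2 + 5*A**3 (G(A, s) = ((5*A**2)*A + s**2) - 1 = (5*A**3 + s**2) - 1 = (s**2 + 5*A**3) - 1 = -1 + s**2 + 5*A**3)
(G(10, -1)*(-26))*91 = ((-1 + (-1)**2 + 5*10**3)*(-26))*91 = ((-1 + 1 + 5*1000)*(-26))*91 = ((-1 + 1 + 5000)*(-26))*91 = (5000*(-26))*91 = -130000*91 = -11830000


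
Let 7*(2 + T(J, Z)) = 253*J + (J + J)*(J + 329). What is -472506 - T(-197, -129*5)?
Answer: -3205679/7 ≈ -4.5795e+5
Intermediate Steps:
T(J, Z) = -2 + 253*J/7 + 2*J*(329 + J)/7 (T(J, Z) = -2 + (253*J + (J + J)*(J + 329))/7 = -2 + (253*J + (2*J)*(329 + J))/7 = -2 + (253*J + 2*J*(329 + J))/7 = -2 + (253*J/7 + 2*J*(329 + J)/7) = -2 + 253*J/7 + 2*J*(329 + J)/7)
-472506 - T(-197, -129*5) = -472506 - (-2 + (2/7)*(-197)² + (911/7)*(-197)) = -472506 - (-2 + (2/7)*38809 - 179467/7) = -472506 - (-2 + 77618/7 - 179467/7) = -472506 - 1*(-101863/7) = -472506 + 101863/7 = -3205679/7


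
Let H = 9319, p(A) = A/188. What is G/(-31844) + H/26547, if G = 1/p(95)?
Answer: 7046665396/20077363365 ≈ 0.35098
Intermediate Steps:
p(A) = A/188 (p(A) = A*(1/188) = A/188)
G = 188/95 (G = 1/((1/188)*95) = 1/(95/188) = 188/95 ≈ 1.9789)
G/(-31844) + H/26547 = (188/95)/(-31844) + 9319/26547 = (188/95)*(-1/31844) + 9319*(1/26547) = -47/756295 + 9319/26547 = 7046665396/20077363365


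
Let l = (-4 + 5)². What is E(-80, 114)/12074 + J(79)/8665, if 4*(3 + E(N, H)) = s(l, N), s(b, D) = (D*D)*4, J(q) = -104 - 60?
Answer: 53449869/104621210 ≈ 0.51089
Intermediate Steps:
J(q) = -164
l = 1 (l = 1² = 1)
s(b, D) = 4*D² (s(b, D) = D²*4 = 4*D²)
E(N, H) = -3 + N² (E(N, H) = -3 + (4*N²)/4 = -3 + N²)
E(-80, 114)/12074 + J(79)/8665 = (-3 + (-80)²)/12074 - 164/8665 = (-3 + 6400)*(1/12074) - 164*1/8665 = 6397*(1/12074) - 164/8665 = 6397/12074 - 164/8665 = 53449869/104621210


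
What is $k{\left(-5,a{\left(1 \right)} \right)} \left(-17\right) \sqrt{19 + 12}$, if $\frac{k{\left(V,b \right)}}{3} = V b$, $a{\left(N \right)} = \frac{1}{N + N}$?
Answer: $\frac{255 \sqrt{31}}{2} \approx 709.89$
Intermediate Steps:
$a{\left(N \right)} = \frac{1}{2 N}$
$k{\left(V,b \right)} = 3 V b$
$k{\left(-5,a{\left(1 \right)} \right)} \left(-17\right) \sqrt{19 + 12} = 3 \left(-5\right) \frac{1}{2 \cdot 1} \left(-17\right) \sqrt{19 + 12} = 3 \left(-5\right) \frac{1}{2} \cdot 1 \left(-17\right) \sqrt{31} = 3 \left(-5\right) \frac{1}{2} \left(-17\right) \sqrt{31} = \left(- \frac{15}{2}\right) \left(-17\right) \sqrt{31} = \frac{255 \sqrt{31}}{2}$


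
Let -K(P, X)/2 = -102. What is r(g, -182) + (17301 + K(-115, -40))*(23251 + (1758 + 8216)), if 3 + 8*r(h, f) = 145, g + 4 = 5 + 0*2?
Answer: 2326414571/4 ≈ 5.8160e+8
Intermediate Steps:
g = 1 (g = -4 + (5 + 0*2) = -4 + (5 + 0) = -4 + 5 = 1)
r(h, f) = 71/4 (r(h, f) = -3/8 + (⅛)*145 = -3/8 + 145/8 = 71/4)
K(P, X) = 204 (K(P, X) = -2*(-102) = 204)
r(g, -182) + (17301 + K(-115, -40))*(23251 + (1758 + 8216)) = 71/4 + (17301 + 204)*(23251 + (1758 + 8216)) = 71/4 + 17505*(23251 + 9974) = 71/4 + 17505*33225 = 71/4 + 581603625 = 2326414571/4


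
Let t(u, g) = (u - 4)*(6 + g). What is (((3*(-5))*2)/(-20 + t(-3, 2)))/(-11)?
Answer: -15/418 ≈ -0.035885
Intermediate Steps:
t(u, g) = (-4 + u)*(6 + g)
(((3*(-5))*2)/(-20 + t(-3, 2)))/(-11) = (((3*(-5))*2)/(-20 + (-24 - 4*2 + 6*(-3) + 2*(-3))))/(-11) = ((-15*2)/(-20 + (-24 - 8 - 18 - 6)))*(-1/11) = (-30/(-20 - 56))*(-1/11) = (-30/(-76))*(-1/11) = -1/76*(-30)*(-1/11) = (15/38)*(-1/11) = -15/418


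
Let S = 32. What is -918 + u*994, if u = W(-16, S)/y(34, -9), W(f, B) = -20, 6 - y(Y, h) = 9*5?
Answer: -15922/39 ≈ -408.26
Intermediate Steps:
y(Y, h) = -39 (y(Y, h) = 6 - 9*5 = 6 - 1*45 = 6 - 45 = -39)
u = 20/39 (u = -20/(-39) = -20*(-1/39) = 20/39 ≈ 0.51282)
-918 + u*994 = -918 + (20/39)*994 = -918 + 19880/39 = -15922/39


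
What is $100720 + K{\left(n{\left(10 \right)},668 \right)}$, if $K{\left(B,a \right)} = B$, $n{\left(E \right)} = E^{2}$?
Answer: $100820$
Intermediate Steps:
$100720 + K{\left(n{\left(10 \right)},668 \right)} = 100720 + 10^{2} = 100720 + 100 = 100820$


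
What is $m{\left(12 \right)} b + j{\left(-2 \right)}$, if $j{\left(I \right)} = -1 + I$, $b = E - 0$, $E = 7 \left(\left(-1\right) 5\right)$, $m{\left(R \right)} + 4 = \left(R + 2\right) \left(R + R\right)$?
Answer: $-11623$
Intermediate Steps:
$m{\left(R \right)} = -4 + 2 R \left(2 + R\right)$ ($m{\left(R \right)} = -4 + \left(R + 2\right) \left(R + R\right) = -4 + \left(2 + R\right) 2 R = -4 + 2 R \left(2 + R\right)$)
$E = -35$ ($E = 7 \left(-5\right) = -35$)
$b = -35$ ($b = -35 - 0 = -35 + \left(-13 + 13\right) = -35 + 0 = -35$)
$m{\left(12 \right)} b + j{\left(-2 \right)} = \left(-4 + 2 \cdot 12^{2} + 4 \cdot 12\right) \left(-35\right) - 3 = \left(-4 + 2 \cdot 144 + 48\right) \left(-35\right) - 3 = \left(-4 + 288 + 48\right) \left(-35\right) - 3 = 332 \left(-35\right) - 3 = -11620 - 3 = -11623$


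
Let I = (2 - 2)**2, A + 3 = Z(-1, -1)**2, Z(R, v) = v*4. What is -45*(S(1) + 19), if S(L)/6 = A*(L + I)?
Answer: -4365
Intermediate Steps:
Z(R, v) = 4*v
A = 13 (A = -3 + (4*(-1))**2 = -3 + (-4)**2 = -3 + 16 = 13)
I = 0 (I = 0**2 = 0)
S(L) = 78*L (S(L) = 6*(13*(L + 0)) = 6*(13*L) = 78*L)
-45*(S(1) + 19) = -45*(78*1 + 19) = -45*(78 + 19) = -45*97 = -4365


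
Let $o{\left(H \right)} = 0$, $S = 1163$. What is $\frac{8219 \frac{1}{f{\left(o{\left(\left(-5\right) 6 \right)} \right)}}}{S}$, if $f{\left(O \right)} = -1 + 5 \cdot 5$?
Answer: $\frac{8219}{27912} \approx 0.29446$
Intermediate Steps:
$f{\left(O \right)} = 24$ ($f{\left(O \right)} = -1 + 25 = 24$)
$\frac{8219 \frac{1}{f{\left(o{\left(\left(-5\right) 6 \right)} \right)}}}{S} = \frac{8219 \cdot \frac{1}{24}}{1163} = 8219 \cdot \frac{1}{24} \cdot \frac{1}{1163} = \frac{8219}{24} \cdot \frac{1}{1163} = \frac{8219}{27912}$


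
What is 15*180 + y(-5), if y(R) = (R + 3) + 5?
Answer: 2703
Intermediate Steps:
y(R) = 8 + R (y(R) = (3 + R) + 5 = 8 + R)
15*180 + y(-5) = 15*180 + (8 - 5) = 2700 + 3 = 2703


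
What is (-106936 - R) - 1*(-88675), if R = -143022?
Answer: 124761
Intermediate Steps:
(-106936 - R) - 1*(-88675) = (-106936 - 1*(-143022)) - 1*(-88675) = (-106936 + 143022) + 88675 = 36086 + 88675 = 124761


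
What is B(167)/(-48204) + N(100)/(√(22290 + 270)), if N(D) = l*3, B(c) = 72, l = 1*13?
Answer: -2/1339 + 13*√1410/1880 ≈ 0.25816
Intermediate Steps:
l = 13
N(D) = 39 (N(D) = 13*3 = 39)
B(167)/(-48204) + N(100)/(√(22290 + 270)) = 72/(-48204) + 39/(√(22290 + 270)) = 72*(-1/48204) + 39/(√22560) = -2/1339 + 39/((4*√1410)) = -2/1339 + 39*(√1410/5640) = -2/1339 + 13*√1410/1880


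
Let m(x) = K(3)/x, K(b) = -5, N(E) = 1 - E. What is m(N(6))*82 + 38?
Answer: 120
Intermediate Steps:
m(x) = -5/x
m(N(6))*82 + 38 = -5/(1 - 1*6)*82 + 38 = -5/(1 - 6)*82 + 38 = -5/(-5)*82 + 38 = -5*(-⅕)*82 + 38 = 1*82 + 38 = 82 + 38 = 120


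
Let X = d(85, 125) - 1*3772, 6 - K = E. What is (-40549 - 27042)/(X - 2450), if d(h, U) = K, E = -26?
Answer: 67591/6190 ≈ 10.919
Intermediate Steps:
K = 32 (K = 6 - 1*(-26) = 6 + 26 = 32)
d(h, U) = 32
X = -3740 (X = 32 - 1*3772 = 32 - 3772 = -3740)
(-40549 - 27042)/(X - 2450) = (-40549 - 27042)/(-3740 - 2450) = -67591/(-6190) = -67591*(-1/6190) = 67591/6190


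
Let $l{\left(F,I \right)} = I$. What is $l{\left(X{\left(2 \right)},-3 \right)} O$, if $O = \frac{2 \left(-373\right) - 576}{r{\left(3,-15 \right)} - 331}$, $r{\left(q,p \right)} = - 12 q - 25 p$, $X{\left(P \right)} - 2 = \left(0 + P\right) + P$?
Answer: $\frac{1983}{4} \approx 495.75$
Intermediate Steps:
$X{\left(P \right)} = 2 + 2 P$ ($X{\left(P \right)} = 2 + \left(\left(0 + P\right) + P\right) = 2 + \left(P + P\right) = 2 + 2 P$)
$r{\left(q,p \right)} = - 25 p - 12 q$
$O = - \frac{661}{4}$ ($O = \frac{2 \left(-373\right) - 576}{\left(\left(-25\right) \left(-15\right) - 36\right) - 331} = \frac{-746 - 576}{\left(375 - 36\right) - 331} = - \frac{1322}{339 - 331} = - \frac{1322}{8} = \left(-1322\right) \frac{1}{8} = - \frac{661}{4} \approx -165.25$)
$l{\left(X{\left(2 \right)},-3 \right)} O = \left(-3\right) \left(- \frac{661}{4}\right) = \frac{1983}{4}$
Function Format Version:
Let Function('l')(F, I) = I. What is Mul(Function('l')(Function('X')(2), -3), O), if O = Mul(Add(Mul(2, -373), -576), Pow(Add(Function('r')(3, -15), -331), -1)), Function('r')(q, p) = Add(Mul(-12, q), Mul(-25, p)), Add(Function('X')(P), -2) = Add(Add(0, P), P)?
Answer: Rational(1983, 4) ≈ 495.75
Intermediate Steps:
Function('X')(P) = Add(2, Mul(2, P)) (Function('X')(P) = Add(2, Add(Add(0, P), P)) = Add(2, Add(P, P)) = Add(2, Mul(2, P)))
Function('r')(q, p) = Add(Mul(-25, p), Mul(-12, q))
O = Rational(-661, 4) (O = Mul(Add(Mul(2, -373), -576), Pow(Add(Add(Mul(-25, -15), Mul(-12, 3)), -331), -1)) = Mul(Add(-746, -576), Pow(Add(Add(375, -36), -331), -1)) = Mul(-1322, Pow(Add(339, -331), -1)) = Mul(-1322, Pow(8, -1)) = Mul(-1322, Rational(1, 8)) = Rational(-661, 4) ≈ -165.25)
Mul(Function('l')(Function('X')(2), -3), O) = Mul(-3, Rational(-661, 4)) = Rational(1983, 4)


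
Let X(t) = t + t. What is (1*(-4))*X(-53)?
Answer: 424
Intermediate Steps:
X(t) = 2*t
(1*(-4))*X(-53) = (1*(-4))*(2*(-53)) = -4*(-106) = 424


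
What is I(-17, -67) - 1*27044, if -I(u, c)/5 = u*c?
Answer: -32739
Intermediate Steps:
I(u, c) = -5*c*u (I(u, c) = -5*u*c = -5*c*u)
I(-17, -67) - 1*27044 = -5*(-67)*(-17) - 1*27044 = -5695 - 27044 = -32739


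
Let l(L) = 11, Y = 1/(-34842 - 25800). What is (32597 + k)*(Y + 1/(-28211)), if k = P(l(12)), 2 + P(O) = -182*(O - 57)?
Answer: -3640040851/1710771462 ≈ -2.1277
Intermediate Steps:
Y = -1/60642 (Y = 1/(-60642) = -1/60642 ≈ -1.6490e-5)
P(O) = 10372 - 182*O (P(O) = -2 - 182*(O - 57) = -2 - 182*(-57 + O) = -2 + (10374 - 182*O) = 10372 - 182*O)
k = 8370 (k = 10372 - 182*11 = 10372 - 2002 = 8370)
(32597 + k)*(Y + 1/(-28211)) = (32597 + 8370)*(-1/60642 + 1/(-28211)) = 40967*(-1/60642 - 1/28211) = 40967*(-88853/1710771462) = -3640040851/1710771462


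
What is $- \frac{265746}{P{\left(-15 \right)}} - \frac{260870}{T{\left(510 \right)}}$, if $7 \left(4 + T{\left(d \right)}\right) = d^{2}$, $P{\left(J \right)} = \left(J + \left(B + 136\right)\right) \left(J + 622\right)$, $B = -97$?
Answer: $- \frac{52475643}{2077154} \approx -25.263$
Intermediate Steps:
$P{\left(J \right)} = \left(39 + J\right) \left(622 + J\right)$ ($P{\left(J \right)} = \left(J + \left(-97 + 136\right)\right) \left(J + 622\right) = \left(J + 39\right) \left(622 + J\right) = \left(39 + J\right) \left(622 + J\right)$)
$T{\left(d \right)} = -4 + \frac{d^{2}}{7}$
$- \frac{265746}{P{\left(-15 \right)}} - \frac{260870}{T{\left(510 \right)}} = - \frac{265746}{24258 + \left(-15\right)^{2} + 661 \left(-15\right)} - \frac{260870}{-4 + \frac{510^{2}}{7}} = - \frac{265746}{24258 + 225 - 9915} - \frac{260870}{-4 + \frac{1}{7} \cdot 260100} = - \frac{265746}{14568} - \frac{260870}{-4 + \frac{260100}{7}} = \left(-265746\right) \frac{1}{14568} - \frac{260870}{\frac{260072}{7}} = - \frac{44291}{2428} - \frac{48055}{6844} = - \frac{52475643}{2077154}$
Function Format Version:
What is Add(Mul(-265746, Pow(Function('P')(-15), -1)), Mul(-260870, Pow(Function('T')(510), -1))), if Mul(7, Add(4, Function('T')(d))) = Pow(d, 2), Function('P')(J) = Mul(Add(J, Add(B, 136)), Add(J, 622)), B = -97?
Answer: Rational(-52475643, 2077154) ≈ -25.263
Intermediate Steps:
Function('P')(J) = Mul(Add(39, J), Add(622, J)) (Function('P')(J) = Mul(Add(J, Add(-97, 136)), Add(J, 622)) = Mul(Add(J, 39), Add(622, J)) = Mul(Add(39, J), Add(622, J)))
Function('T')(d) = Add(-4, Mul(Rational(1, 7), Pow(d, 2)))
Add(Mul(-265746, Pow(Function('P')(-15), -1)), Mul(-260870, Pow(Function('T')(510), -1))) = Add(Mul(-265746, Pow(Add(24258, Pow(-15, 2), Mul(661, -15)), -1)), Mul(-260870, Pow(Add(-4, Mul(Rational(1, 7), Pow(510, 2))), -1))) = Add(Mul(-265746, Pow(Add(24258, 225, -9915), -1)), Mul(-260870, Pow(Add(-4, Mul(Rational(1, 7), 260100)), -1))) = Add(Mul(-265746, Pow(14568, -1)), Mul(-260870, Pow(Add(-4, Rational(260100, 7)), -1))) = Add(Mul(-265746, Rational(1, 14568)), Mul(-260870, Pow(Rational(260072, 7), -1))) = Add(Rational(-44291, 2428), Mul(-260870, Rational(7, 260072))) = Add(Rational(-44291, 2428), Rational(-48055, 6844)) = Rational(-52475643, 2077154)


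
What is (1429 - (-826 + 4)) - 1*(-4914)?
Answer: 7165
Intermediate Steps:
(1429 - (-826 + 4)) - 1*(-4914) = (1429 - 1*(-822)) + 4914 = (1429 + 822) + 4914 = 2251 + 4914 = 7165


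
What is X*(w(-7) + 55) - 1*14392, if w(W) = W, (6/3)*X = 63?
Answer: -12880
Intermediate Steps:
X = 63/2 (X = (1/2)*63 = 63/2 ≈ 31.500)
X*(w(-7) + 55) - 1*14392 = 63*(-7 + 55)/2 - 1*14392 = (63/2)*48 - 14392 = 1512 - 14392 = -12880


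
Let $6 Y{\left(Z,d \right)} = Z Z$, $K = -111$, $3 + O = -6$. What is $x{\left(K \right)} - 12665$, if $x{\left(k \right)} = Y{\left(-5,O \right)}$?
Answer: $- \frac{75965}{6} \approx -12661.0$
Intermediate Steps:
$O = -9$ ($O = -3 - 6 = -9$)
$Y{\left(Z,d \right)} = \frac{Z^{2}}{6}$ ($Y{\left(Z,d \right)} = \frac{Z Z}{6} = \frac{Z^{2}}{6}$)
$x{\left(k \right)} = \frac{25}{6}$ ($x{\left(k \right)} = \frac{\left(-5\right)^{2}}{6} = \frac{1}{6} \cdot 25 = \frac{25}{6}$)
$x{\left(K \right)} - 12665 = \frac{25}{6} - 12665 = - \frac{75965}{6}$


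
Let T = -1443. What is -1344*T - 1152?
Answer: 1938240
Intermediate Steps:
-1344*T - 1152 = -1344*(-1443) - 1152 = 1939392 - 1152 = 1938240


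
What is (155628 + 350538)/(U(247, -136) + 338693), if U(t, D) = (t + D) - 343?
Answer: 506166/338461 ≈ 1.4955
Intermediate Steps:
U(t, D) = -343 + D + t (U(t, D) = (D + t) - 343 = -343 + D + t)
(155628 + 350538)/(U(247, -136) + 338693) = (155628 + 350538)/((-343 - 136 + 247) + 338693) = 506166/(-232 + 338693) = 506166/338461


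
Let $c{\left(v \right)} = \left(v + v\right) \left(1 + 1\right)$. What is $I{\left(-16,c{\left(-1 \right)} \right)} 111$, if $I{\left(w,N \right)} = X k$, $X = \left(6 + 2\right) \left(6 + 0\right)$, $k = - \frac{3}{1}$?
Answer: $-15984$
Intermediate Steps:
$c{\left(v \right)} = 4 v$ ($c{\left(v \right)} = 2 v 2 = 4 v$)
$k = -3$ ($k = \left(-3\right) 1 = -3$)
$X = 48$ ($X = 8 \cdot 6 = 48$)
$I{\left(w,N \right)} = -144$ ($I{\left(w,N \right)} = 48 \left(-3\right) = -144$)
$I{\left(-16,c{\left(-1 \right)} \right)} 111 = \left(-144\right) 111 = -15984$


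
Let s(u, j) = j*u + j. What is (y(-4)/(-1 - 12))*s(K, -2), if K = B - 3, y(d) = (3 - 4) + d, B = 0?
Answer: 20/13 ≈ 1.5385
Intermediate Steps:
y(d) = -1 + d
K = -3 (K = 0 - 3 = -3)
s(u, j) = j + j*u
(y(-4)/(-1 - 12))*s(K, -2) = ((-1 - 4)/(-1 - 12))*(-2*(1 - 3)) = (-5/(-13))*(-2*(-2)) = -5*(-1/13)*4 = (5/13)*4 = 20/13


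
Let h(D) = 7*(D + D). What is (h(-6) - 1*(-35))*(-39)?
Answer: 1911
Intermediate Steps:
h(D) = 14*D (h(D) = 7*(2*D) = 14*D)
(h(-6) - 1*(-35))*(-39) = (14*(-6) - 1*(-35))*(-39) = (-84 + 35)*(-39) = -49*(-39) = 1911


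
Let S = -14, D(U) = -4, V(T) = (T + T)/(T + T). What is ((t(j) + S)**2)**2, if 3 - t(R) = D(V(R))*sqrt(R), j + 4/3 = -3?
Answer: (33 - 4*I*sqrt(39))**4/81 ≈ -30888.0 - 18929.0*I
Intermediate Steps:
j = -13/3 (j = -4/3 - 3 = -13/3 ≈ -4.3333)
V(T) = 1 (V(T) = (2*T)/((2*T)) = (2*T)*(1/(2*T)) = 1)
t(R) = 3 + 4*sqrt(R) (t(R) = 3 - (-4)*sqrt(R) = 3 + 4*sqrt(R))
((t(j) + S)**2)**2 = (((3 + 4*sqrt(-13/3)) - 14)**2)**2 = (((3 + 4*(I*sqrt(39)/3)) - 14)**2)**2 = (((3 + 4*I*sqrt(39)/3) - 14)**2)**2 = ((-11 + 4*I*sqrt(39)/3)**2)**2 = (-11 + 4*I*sqrt(39)/3)**4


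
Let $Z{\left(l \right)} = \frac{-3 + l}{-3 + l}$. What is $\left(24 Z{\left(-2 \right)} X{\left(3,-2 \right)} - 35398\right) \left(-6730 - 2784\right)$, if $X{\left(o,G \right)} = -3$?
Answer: $337461580$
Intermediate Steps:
$Z{\left(l \right)} = 1$
$\left(24 Z{\left(-2 \right)} X{\left(3,-2 \right)} - 35398\right) \left(-6730 - 2784\right) = \left(24 \cdot 1 \left(-3\right) - 35398\right) \left(-6730 - 2784\right) = \left(24 \left(-3\right) - 35398\right) \left(-9514\right) = \left(-72 - 35398\right) \left(-9514\right) = \left(-35470\right) \left(-9514\right) = 337461580$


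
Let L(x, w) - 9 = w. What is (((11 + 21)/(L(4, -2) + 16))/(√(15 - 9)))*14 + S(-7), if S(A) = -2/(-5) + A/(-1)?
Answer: 37/5 + 224*√6/69 ≈ 15.352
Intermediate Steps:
S(A) = ⅖ - A (S(A) = -2*(-⅕) + A*(-1) = ⅖ - A)
L(x, w) = 9 + w
(((11 + 21)/(L(4, -2) + 16))/(√(15 - 9)))*14 + S(-7) = (((11 + 21)/((9 - 2) + 16))/(√(15 - 9)))*14 + (⅖ - 1*(-7)) = ((32/(7 + 16))/(√6))*14 + (⅖ + 7) = ((32/23)*(√6/6))*14 + 37/5 = ((32*(1/23))*(√6/6))*14 + 37/5 = (32*(√6/6)/23)*14 + 37/5 = (16*√6/69)*14 + 37/5 = 224*√6/69 + 37/5 = 37/5 + 224*√6/69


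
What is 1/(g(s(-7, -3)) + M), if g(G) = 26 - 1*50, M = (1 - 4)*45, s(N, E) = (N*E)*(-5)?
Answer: -1/159 ≈ -0.0062893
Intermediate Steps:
s(N, E) = -5*E*N (s(N, E) = (E*N)*(-5) = -5*E*N)
M = -135 (M = -3*45 = -135)
g(G) = -24 (g(G) = 26 - 50 = -24)
1/(g(s(-7, -3)) + M) = 1/(-24 - 135) = 1/(-159) = -1/159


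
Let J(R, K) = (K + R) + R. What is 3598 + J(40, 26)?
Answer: 3704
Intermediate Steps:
J(R, K) = K + 2*R
3598 + J(40, 26) = 3598 + (26 + 2*40) = 3598 + (26 + 80) = 3598 + 106 = 3704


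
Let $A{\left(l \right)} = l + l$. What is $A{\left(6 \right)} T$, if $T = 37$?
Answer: $444$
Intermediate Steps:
$A{\left(l \right)} = 2 l$
$A{\left(6 \right)} T = 2 \cdot 6 \cdot 37 = 12 \cdot 37 = 444$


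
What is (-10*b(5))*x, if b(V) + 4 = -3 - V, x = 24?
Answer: 2880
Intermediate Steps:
b(V) = -7 - V (b(V) = -4 + (-3 - V) = -7 - V)
(-10*b(5))*x = -10*(-7 - 1*5)*24 = -10*(-7 - 5)*24 = -10*(-12)*24 = 120*24 = 2880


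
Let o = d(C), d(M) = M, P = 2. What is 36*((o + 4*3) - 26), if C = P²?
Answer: -360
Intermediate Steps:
C = 4 (C = 2² = 4)
o = 4
36*((o + 4*3) - 26) = 36*((4 + 4*3) - 26) = 36*((4 + 12) - 26) = 36*(16 - 26) = 36*(-10) = -360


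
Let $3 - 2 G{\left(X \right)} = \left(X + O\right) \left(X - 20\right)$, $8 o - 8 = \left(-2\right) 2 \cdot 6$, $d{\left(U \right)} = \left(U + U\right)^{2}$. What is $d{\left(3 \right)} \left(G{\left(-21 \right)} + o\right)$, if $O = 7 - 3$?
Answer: $-12564$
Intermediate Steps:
$O = 4$
$d{\left(U \right)} = 4 U^{2}$ ($d{\left(U \right)} = \left(2 U\right)^{2} = 4 U^{2}$)
$o = -2$ ($o = 1 + \frac{\left(-2\right) 2 \cdot 6}{8} = 1 + \frac{\left(-4\right) 6}{8} = 1 + \frac{1}{8} \left(-24\right) = 1 - 3 = -2$)
$G{\left(X \right)} = \frac{3}{2} - \frac{\left(-20 + X\right) \left(4 + X\right)}{2}$ ($G{\left(X \right)} = \frac{3}{2} - \frac{\left(X + 4\right) \left(X - 20\right)}{2} = \frac{3}{2} - \frac{\left(4 + X\right) \left(-20 + X\right)}{2} = \frac{3}{2} - \frac{\left(-20 + X\right) \left(4 + X\right)}{2}$)
$d{\left(3 \right)} \left(G{\left(-21 \right)} + o\right) = 4 \cdot 3^{2} \left(\left(\frac{83}{2} + 8 \left(-21\right) - \frac{\left(-21\right)^{2}}{2}\right) - 2\right) = 4 \cdot 9 \left(\left(\frac{83}{2} - 168 - \frac{441}{2}\right) - 2\right) = 36 \left(\left(\frac{83}{2} - 168 - \frac{441}{2}\right) - 2\right) = 36 \left(-347 - 2\right) = 36 \left(-349\right) = -12564$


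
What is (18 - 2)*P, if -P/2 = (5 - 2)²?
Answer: -288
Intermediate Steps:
P = -18 (P = -2*(5 - 2)² = -2*3² = -2*9 = -18)
(18 - 2)*P = (18 - 2)*(-18) = 16*(-18) = -288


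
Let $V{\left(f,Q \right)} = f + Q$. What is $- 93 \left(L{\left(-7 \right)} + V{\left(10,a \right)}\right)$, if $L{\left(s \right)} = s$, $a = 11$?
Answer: $-1302$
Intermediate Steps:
$V{\left(f,Q \right)} = Q + f$
$- 93 \left(L{\left(-7 \right)} + V{\left(10,a \right)}\right) = - 93 \left(-7 + \left(11 + 10\right)\right) = - 93 \left(-7 + 21\right) = \left(-93\right) 14 = -1302$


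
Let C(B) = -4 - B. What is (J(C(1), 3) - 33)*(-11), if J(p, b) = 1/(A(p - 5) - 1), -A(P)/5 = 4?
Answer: 7634/21 ≈ 363.52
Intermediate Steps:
A(P) = -20 (A(P) = -5*4 = -20)
J(p, b) = -1/21 (J(p, b) = 1/(-20 - 1) = 1/(-21) = -1/21)
(J(C(1), 3) - 33)*(-11) = (-1/21 - 33)*(-11) = -694/21*(-11) = 7634/21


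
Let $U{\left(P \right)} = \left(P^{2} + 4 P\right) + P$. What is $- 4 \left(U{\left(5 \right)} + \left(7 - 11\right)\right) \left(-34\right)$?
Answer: $6256$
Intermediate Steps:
$U{\left(P \right)} = P^{2} + 5 P$
$- 4 \left(U{\left(5 \right)} + \left(7 - 11\right)\right) \left(-34\right) = - 4 \left(5 \left(5 + 5\right) + \left(7 - 11\right)\right) \left(-34\right) = - 4 \left(5 \cdot 10 - 4\right) \left(-34\right) = - 4 \left(50 - 4\right) \left(-34\right) = \left(-4\right) 46 \left(-34\right) = \left(-184\right) \left(-34\right) = 6256$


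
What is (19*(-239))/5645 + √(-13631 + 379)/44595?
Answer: -4541/5645 + 2*I*√3313/44595 ≈ -0.80443 + 0.0025814*I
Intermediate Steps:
(19*(-239))/5645 + √(-13631 + 379)/44595 = -4541*1/5645 + √(-13252)*(1/44595) = -4541/5645 + (2*I*√3313)*(1/44595) = -4541/5645 + 2*I*√3313/44595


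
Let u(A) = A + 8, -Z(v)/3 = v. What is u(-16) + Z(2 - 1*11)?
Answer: 19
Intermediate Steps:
Z(v) = -3*v
u(A) = 8 + A
u(-16) + Z(2 - 1*11) = (8 - 16) - 3*(2 - 1*11) = -8 - 3*(2 - 11) = -8 - 3*(-9) = -8 + 27 = 19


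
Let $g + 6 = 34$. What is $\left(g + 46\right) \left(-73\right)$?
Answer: $-5402$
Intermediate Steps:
$g = 28$ ($g = -6 + 34 = 28$)
$\left(g + 46\right) \left(-73\right) = \left(28 + 46\right) \left(-73\right) = 74 \left(-73\right) = -5402$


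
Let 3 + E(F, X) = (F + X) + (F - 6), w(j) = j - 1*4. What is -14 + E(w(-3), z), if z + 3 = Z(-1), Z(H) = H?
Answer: -41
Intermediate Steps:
w(j) = -4 + j (w(j) = j - 4 = -4 + j)
z = -4 (z = -3 - 1 = -4)
E(F, X) = -9 + X + 2*F (E(F, X) = -3 + ((F + X) + (F - 6)) = -3 + ((F + X) + (-6 + F)) = -3 + (-6 + X + 2*F) = -9 + X + 2*F)
-14 + E(w(-3), z) = -14 + (-9 - 4 + 2*(-4 - 3)) = -14 + (-9 - 4 + 2*(-7)) = -14 + (-9 - 4 - 14) = -14 - 27 = -41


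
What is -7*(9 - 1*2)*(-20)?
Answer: 980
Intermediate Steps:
-7*(9 - 1*2)*(-20) = -7*(9 - 2)*(-20) = -7*7*(-20) = -49*(-20) = 980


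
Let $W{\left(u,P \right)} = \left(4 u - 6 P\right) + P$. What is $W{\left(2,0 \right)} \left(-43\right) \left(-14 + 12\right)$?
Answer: $688$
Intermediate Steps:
$W{\left(u,P \right)} = - 5 P + 4 u$ ($W{\left(u,P \right)} = \left(- 6 P + 4 u\right) + P = - 5 P + 4 u$)
$W{\left(2,0 \right)} \left(-43\right) \left(-14 + 12\right) = \left(\left(-5\right) 0 + 4 \cdot 2\right) \left(-43\right) \left(-14 + 12\right) = \left(0 + 8\right) \left(-43\right) \left(-2\right) = 8 \left(-43\right) \left(-2\right) = \left(-344\right) \left(-2\right) = 688$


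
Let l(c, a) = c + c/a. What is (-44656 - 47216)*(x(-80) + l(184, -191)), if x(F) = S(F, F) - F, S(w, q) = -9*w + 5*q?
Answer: -10230865920/191 ≈ -5.3565e+7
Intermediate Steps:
x(F) = -5*F (x(F) = (-9*F + 5*F) - F = -4*F - F = -5*F)
(-44656 - 47216)*(x(-80) + l(184, -191)) = (-44656 - 47216)*(-5*(-80) + (184 + 184/(-191))) = -91872*(400 + (184 + 184*(-1/191))) = -91872*(400 + (184 - 184/191)) = -91872*(400 + 34960/191) = -91872*111360/191 = -10230865920/191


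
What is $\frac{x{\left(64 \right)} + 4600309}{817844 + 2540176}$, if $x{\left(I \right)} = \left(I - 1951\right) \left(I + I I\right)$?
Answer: $- \frac{3249611}{3358020} \approx -0.96772$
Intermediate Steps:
$x{\left(I \right)} = \left(-1951 + I\right) \left(I + I^{2}\right)$
$\frac{x{\left(64 \right)} + 4600309}{817844 + 2540176} = \frac{64 \left(-1951 + 64^{2} - 124800\right) + 4600309}{817844 + 2540176} = \frac{64 \left(-1951 + 4096 - 124800\right) + 4600309}{3358020} = \left(64 \left(-122655\right) + 4600309\right) \frac{1}{3358020} = \left(-7849920 + 4600309\right) \frac{1}{3358020} = \left(-3249611\right) \frac{1}{3358020} = - \frac{3249611}{3358020}$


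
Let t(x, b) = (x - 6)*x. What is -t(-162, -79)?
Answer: -27216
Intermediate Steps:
t(x, b) = x*(-6 + x) (t(x, b) = (-6 + x)*x = x*(-6 + x))
-t(-162, -79) = -(-162)*(-6 - 162) = -(-162)*(-168) = -1*27216 = -27216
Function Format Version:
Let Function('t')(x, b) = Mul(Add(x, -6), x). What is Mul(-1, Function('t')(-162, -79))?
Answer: -27216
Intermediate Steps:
Function('t')(x, b) = Mul(x, Add(-6, x)) (Function('t')(x, b) = Mul(Add(-6, x), x) = Mul(x, Add(-6, x)))
Mul(-1, Function('t')(-162, -79)) = Mul(-1, Mul(-162, Add(-6, -162))) = Mul(-1, Mul(-162, -168)) = Mul(-1, 27216) = -27216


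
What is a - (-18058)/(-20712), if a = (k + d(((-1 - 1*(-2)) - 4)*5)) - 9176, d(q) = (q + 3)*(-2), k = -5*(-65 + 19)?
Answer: -92405261/10356 ≈ -8922.9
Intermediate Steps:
k = 230 (k = -5*(-46) = 230)
d(q) = -6 - 2*q (d(q) = (3 + q)*(-2) = -6 - 2*q)
a = -8922 (a = (230 + (-6 - 2*((-1 - 1*(-2)) - 4)*5)) - 9176 = (230 + (-6 - 2*((-1 + 2) - 4)*5)) - 9176 = (230 + (-6 - 2*(1 - 4)*5)) - 9176 = (230 + (-6 - (-6)*5)) - 9176 = (230 + (-6 - 2*(-15))) - 9176 = (230 + (-6 + 30)) - 9176 = (230 + 24) - 9176 = 254 - 9176 = -8922)
a - (-18058)/(-20712) = -8922 - (-18058)/(-20712) = -8922 - (-18058)*(-1)/20712 = -8922 - 1*9029/10356 = -8922 - 9029/10356 = -92405261/10356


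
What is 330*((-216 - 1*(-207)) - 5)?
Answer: -4620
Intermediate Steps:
330*((-216 - 1*(-207)) - 5) = 330*((-216 + 207) - 5) = 330*(-9 - 5) = 330*(-14) = -4620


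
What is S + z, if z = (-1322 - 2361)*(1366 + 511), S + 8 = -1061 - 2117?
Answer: -6916177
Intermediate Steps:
S = -3186 (S = -8 + (-1061 - 2117) = -8 - 3178 = -3186)
z = -6912991 (z = -3683*1877 = -6912991)
S + z = -3186 - 6912991 = -6916177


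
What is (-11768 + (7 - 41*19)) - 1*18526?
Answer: -31066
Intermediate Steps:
(-11768 + (7 - 41*19)) - 1*18526 = (-11768 + (7 - 779)) - 18526 = (-11768 - 772) - 18526 = -12540 - 18526 = -31066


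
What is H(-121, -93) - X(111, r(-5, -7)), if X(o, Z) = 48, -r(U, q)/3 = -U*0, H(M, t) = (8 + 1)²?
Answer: 33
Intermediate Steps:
H(M, t) = 81 (H(M, t) = 9² = 81)
r(U, q) = 0 (r(U, q) = -3*(-U)*0 = -3*0 = 0)
H(-121, -93) - X(111, r(-5, -7)) = 81 - 1*48 = 81 - 48 = 33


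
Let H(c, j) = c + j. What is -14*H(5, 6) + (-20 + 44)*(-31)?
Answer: -898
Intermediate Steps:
-14*H(5, 6) + (-20 + 44)*(-31) = -14*(5 + 6) + (-20 + 44)*(-31) = -14*11 + 24*(-31) = -154 - 744 = -898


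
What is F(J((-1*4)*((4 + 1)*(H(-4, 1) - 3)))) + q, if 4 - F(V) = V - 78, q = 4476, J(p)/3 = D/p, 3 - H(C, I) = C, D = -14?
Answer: 182299/40 ≈ 4557.5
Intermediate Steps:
H(C, I) = 3 - C
J(p) = -42/p (J(p) = 3*(-14/p) = -42/p)
F(V) = 82 - V (F(V) = 4 - (V - 78) = 4 - (-78 + V) = 4 + (78 - V) = 82 - V)
F(J((-1*4)*((4 + 1)*(H(-4, 1) - 3)))) + q = (82 - (-42)/((-1*4)*((4 + 1)*((3 - 1*(-4)) - 3)))) + 4476 = (82 - (-42)/((-20*((3 + 4) - 3)))) + 4476 = (82 - (-42)/((-20*(7 - 3)))) + 4476 = (82 - (-42)/((-20*4))) + 4476 = (82 - (-42)/((-4*20))) + 4476 = (82 - (-42)/(-80)) + 4476 = (82 - (-42)*(-1)/80) + 4476 = (82 - 1*21/40) + 4476 = (82 - 21/40) + 4476 = 3259/40 + 4476 = 182299/40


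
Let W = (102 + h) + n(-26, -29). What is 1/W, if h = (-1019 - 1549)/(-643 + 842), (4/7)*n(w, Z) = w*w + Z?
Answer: 796/972191 ≈ 0.00081877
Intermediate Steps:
n(w, Z) = 7*Z/4 + 7*w**2/4 (n(w, Z) = 7*(w*w + Z)/4 = 7*(w**2 + Z)/4 = 7*(Z + w**2)/4 = 7*Z/4 + 7*w**2/4)
h = -2568/199 ≈ -12.905
W = 972191/796 (W = (102 - 2568/199) + ((7/4)*(-29) + (7/4)*(-26)**2) = 17730/199 + (-203/4 + (7/4)*676) = 17730/199 + (-203/4 + 1183) = 17730/199 + 4529/4 = 972191/796 ≈ 1221.3)
1/W = 1/(972191/796) = 796/972191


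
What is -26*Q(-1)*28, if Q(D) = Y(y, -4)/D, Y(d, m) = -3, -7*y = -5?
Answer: -2184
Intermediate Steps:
y = 5/7 (y = -⅐*(-5) = 5/7 ≈ 0.71429)
Q(D) = -3/D
-26*Q(-1)*28 = -(-78)/(-1)*28 = -(-78)*(-1)*28 = -26*3*28 = -78*28 = -2184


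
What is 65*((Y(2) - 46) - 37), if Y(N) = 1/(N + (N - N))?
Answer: -10725/2 ≈ -5362.5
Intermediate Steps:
Y(N) = 1/N (Y(N) = 1/(N + 0) = 1/N)
65*((Y(2) - 46) - 37) = 65*((1/2 - 46) - 37) = 65*((½ - 46) - 37) = 65*(-91/2 - 37) = 65*(-165/2) = -10725/2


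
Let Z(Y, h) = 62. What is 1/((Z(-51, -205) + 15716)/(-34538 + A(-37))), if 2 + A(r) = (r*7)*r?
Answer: -24957/15778 ≈ -1.5818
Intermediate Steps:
A(r) = -2 + 7*r**2 (A(r) = -2 + (r*7)*r = -2 + (7*r)*r = -2 + 7*r**2)
1/((Z(-51, -205) + 15716)/(-34538 + A(-37))) = 1/((62 + 15716)/(-34538 + (-2 + 7*(-37)**2))) = 1/(15778/(-34538 + (-2 + 7*1369))) = 1/(15778/(-34538 + (-2 + 9583))) = 1/(15778/(-34538 + 9581)) = 1/(15778/(-24957)) = 1/(15778*(-1/24957)) = 1/(-15778/24957) = -24957/15778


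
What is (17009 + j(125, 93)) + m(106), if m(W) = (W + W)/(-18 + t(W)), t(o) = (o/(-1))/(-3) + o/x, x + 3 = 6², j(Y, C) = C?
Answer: 1933692/113 ≈ 17112.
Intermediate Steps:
x = 33 (x = -3 + 6² = -3 + 36 = 33)
t(o) = 4*o/11 (t(o) = (o/(-1))/(-3) + o/33 = (o*(-1))*(-⅓) + o*(1/33) = -o*(-⅓) + o/33 = o/3 + o/33 = 4*o/11)
m(W) = 2*W/(-18 + 4*W/11) (m(W) = (W + W)/(-18 + 4*W/11) = (2*W)/(-18 + 4*W/11) = 2*W/(-18 + 4*W/11))
(17009 + j(125, 93)) + m(106) = (17009 + 93) + 11*106/(-99 + 2*106) = 17102 + 11*106/(-99 + 212) = 17102 + 11*106/113 = 17102 + 11*106*(1/113) = 17102 + 1166/113 = 1933692/113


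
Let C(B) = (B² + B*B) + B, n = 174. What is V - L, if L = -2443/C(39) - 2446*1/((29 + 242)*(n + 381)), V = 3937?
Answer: 202752459314/51488645 ≈ 3937.8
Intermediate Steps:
C(B) = B + 2*B² (C(B) = (B² + B²) + B = 2*B² + B = B + 2*B²)
L = -41663949/51488645 (L = -2443*1/(39*(1 + 2*39)) - 2446*1/((29 + 242)*(174 + 381)) = -2443*1/(39*(1 + 78)) - 2446/(271*555) = -2443/(39*79) - 2446/150405 = -2443/3081 - 2446*1/150405 = -2443*1/3081 - 2446/150405 = -2443/3081 - 2446/150405 = -41663949/51488645 ≈ -0.80919)
V - L = 3937 - 1*(-41663949/51488645) = 3937 + 41663949/51488645 = 202752459314/51488645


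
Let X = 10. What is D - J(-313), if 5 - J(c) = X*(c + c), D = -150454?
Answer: -156719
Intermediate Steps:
J(c) = 5 - 20*c (J(c) = 5 - 10*(c + c) = 5 - 10*2*c = 5 - 20*c)
D - J(-313) = -150454 - (5 - 20*(-313)) = -150454 - (5 + 6260) = -150454 - 1*6265 = -150454 - 6265 = -156719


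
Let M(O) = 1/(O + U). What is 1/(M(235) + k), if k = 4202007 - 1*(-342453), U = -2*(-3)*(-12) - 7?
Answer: 156/708935761 ≈ 2.2005e-7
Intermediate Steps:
U = -79 (U = 6*(-12) - 7 = -72 - 7 = -79)
M(O) = 1/(-79 + O) (M(O) = 1/(O - 79) = 1/(-79 + O))
k = 4544460 (k = 4202007 + 342453 = 4544460)
1/(M(235) + k) = 1/(1/(-79 + 235) + 4544460) = 1/(1/156 + 4544460) = 1/(708935761/156) = 156/708935761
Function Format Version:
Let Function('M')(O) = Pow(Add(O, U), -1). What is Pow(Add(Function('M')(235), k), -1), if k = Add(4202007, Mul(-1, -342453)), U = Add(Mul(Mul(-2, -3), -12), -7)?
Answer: Rational(156, 708935761) ≈ 2.2005e-7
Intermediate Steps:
U = -79 (U = Add(Mul(6, -12), -7) = Add(-72, -7) = -79)
Function('M')(O) = Pow(Add(-79, O), -1) (Function('M')(O) = Pow(Add(O, -79), -1) = Pow(Add(-79, O), -1))
k = 4544460 (k = Add(4202007, 342453) = 4544460)
Pow(Add(Function('M')(235), k), -1) = Pow(Add(Pow(Add(-79, 235), -1), 4544460), -1) = Pow(Add(Pow(156, -1), 4544460), -1) = Pow(Add(Rational(1, 156), 4544460), -1) = Pow(Rational(708935761, 156), -1) = Rational(156, 708935761)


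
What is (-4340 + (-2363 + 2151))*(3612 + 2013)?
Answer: -25605000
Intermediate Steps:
(-4340 + (-2363 + 2151))*(3612 + 2013) = (-4340 - 212)*5625 = -4552*5625 = -25605000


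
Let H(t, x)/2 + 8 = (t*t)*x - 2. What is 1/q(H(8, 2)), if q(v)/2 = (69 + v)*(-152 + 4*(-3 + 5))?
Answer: -1/87840 ≈ -1.1384e-5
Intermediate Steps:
H(t, x) = -20 + 2*x*t**2 (H(t, x) = -16 + 2*((t*t)*x - 2) = -16 + 2*(t**2*x - 2) = -16 + 2*(x*t**2 - 2) = -16 + 2*(-2 + x*t**2) = -16 + (-4 + 2*x*t**2) = -20 + 2*x*t**2)
q(v) = -19872 - 288*v (q(v) = 2*((69 + v)*(-152 + 4*(-3 + 5))) = 2*((69 + v)*(-152 + 4*2)) = 2*((69 + v)*(-152 + 8)) = 2*((69 + v)*(-144)) = 2*(-9936 - 144*v) = -19872 - 288*v)
1/q(H(8, 2)) = 1/(-19872 - 288*(-20 + 2*2*8**2)) = 1/(-19872 - 288*(-20 + 2*2*64)) = 1/(-19872 - 288*(-20 + 256)) = 1/(-19872 - 288*236) = 1/(-19872 - 67968) = 1/(-87840) = -1/87840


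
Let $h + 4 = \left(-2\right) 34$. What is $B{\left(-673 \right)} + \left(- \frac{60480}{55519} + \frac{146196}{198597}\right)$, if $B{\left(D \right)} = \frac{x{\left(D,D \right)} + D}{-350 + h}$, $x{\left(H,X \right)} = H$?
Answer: $\frac{2199565912981}{775488781291} \approx 2.8364$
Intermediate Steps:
$h = -72$ ($h = -4 - 68 = -72$)
$B{\left(D \right)} = - \frac{D}{211}$ ($B{\left(D \right)} = \frac{D + D}{-350 - 72} = \frac{2 D}{-422} = 2 D \left(- \frac{1}{422}\right) = - \frac{D}{211}$)
$B{\left(-673 \right)} + \left(- \frac{60480}{55519} + \frac{146196}{198597}\right) = \left(- \frac{1}{211}\right) \left(-673\right) + \left(- \frac{60480}{55519} + \frac{146196}{198597}\right) = \frac{673}{211} + \left(\left(-60480\right) \frac{1}{55519} + 146196 \cdot \frac{1}{198597}\right) = \frac{673}{211} + \left(- \frac{60480}{55519} + \frac{48732}{66199}\right) = \frac{673}{211} - \frac{1298163612}{3675302281} = \frac{2199565912981}{775488781291}$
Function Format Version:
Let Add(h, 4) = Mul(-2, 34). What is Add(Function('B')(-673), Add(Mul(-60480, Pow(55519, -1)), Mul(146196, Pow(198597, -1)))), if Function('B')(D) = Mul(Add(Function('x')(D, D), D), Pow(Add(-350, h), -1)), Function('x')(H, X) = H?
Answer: Rational(2199565912981, 775488781291) ≈ 2.8364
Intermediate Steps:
h = -72 (h = Add(-4, Mul(-2, 34)) = Add(-4, -68) = -72)
Function('B')(D) = Mul(Rational(-1, 211), D) (Function('B')(D) = Mul(Add(D, D), Pow(Add(-350, -72), -1)) = Mul(Mul(2, D), Pow(-422, -1)) = Mul(Mul(2, D), Rational(-1, 422)) = Mul(Rational(-1, 211), D))
Add(Function('B')(-673), Add(Mul(-60480, Pow(55519, -1)), Mul(146196, Pow(198597, -1)))) = Add(Mul(Rational(-1, 211), -673), Add(Mul(-60480, Pow(55519, -1)), Mul(146196, Pow(198597, -1)))) = Add(Rational(673, 211), Add(Mul(-60480, Rational(1, 55519)), Mul(146196, Rational(1, 198597)))) = Add(Rational(673, 211), Add(Rational(-60480, 55519), Rational(48732, 66199))) = Add(Rational(673, 211), Rational(-1298163612, 3675302281)) = Rational(2199565912981, 775488781291)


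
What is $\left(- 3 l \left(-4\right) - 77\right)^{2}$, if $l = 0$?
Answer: $5929$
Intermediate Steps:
$\left(- 3 l \left(-4\right) - 77\right)^{2} = \left(\left(-3\right) 0 \left(-4\right) - 77\right)^{2} = \left(0 \left(-4\right) - 77\right)^{2} = \left(0 - 77\right)^{2} = \left(-77\right)^{2} = 5929$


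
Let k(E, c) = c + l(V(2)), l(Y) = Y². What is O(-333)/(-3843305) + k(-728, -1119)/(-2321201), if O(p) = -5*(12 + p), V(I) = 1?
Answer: 114257477/1784216681861 ≈ 6.4038e-5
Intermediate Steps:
k(E, c) = 1 + c (k(E, c) = c + 1² = c + 1 = 1 + c)
O(p) = -60 - 5*p
O(-333)/(-3843305) + k(-728, -1119)/(-2321201) = (-60 - 5*(-333))/(-3843305) + (1 - 1119)/(-2321201) = (-60 + 1665)*(-1/3843305) - 1118*(-1/2321201) = 1605*(-1/3843305) + 1118/2321201 = -321/768661 + 1118/2321201 = 114257477/1784216681861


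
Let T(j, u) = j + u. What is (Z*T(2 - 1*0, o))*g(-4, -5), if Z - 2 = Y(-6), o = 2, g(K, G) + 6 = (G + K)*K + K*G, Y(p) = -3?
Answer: -200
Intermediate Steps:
g(K, G) = -6 + G*K + K*(G + K) (g(K, G) = -6 + ((G + K)*K + K*G) = -6 + (K*(G + K) + G*K) = -6 + (G*K + K*(G + K)) = -6 + G*K + K*(G + K))
Z = -1 (Z = 2 - 3 = -1)
(Z*T(2 - 1*0, o))*g(-4, -5) = (-((2 - 1*0) + 2))*(-6 + (-4)² + 2*(-5)*(-4)) = (-((2 + 0) + 2))*(-6 + 16 + 40) = -(2 + 2)*50 = -1*4*50 = -4*50 = -200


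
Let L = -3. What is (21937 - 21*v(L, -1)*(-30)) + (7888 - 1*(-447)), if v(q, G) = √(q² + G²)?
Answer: 30272 + 630*√10 ≈ 32264.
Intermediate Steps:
v(q, G) = √(G² + q²)
(21937 - 21*v(L, -1)*(-30)) + (7888 - 1*(-447)) = (21937 - 21*√((-1)² + (-3)²)*(-30)) + (7888 - 1*(-447)) = (21937 - 21*√(1 + 9)*(-30)) + (7888 + 447) = (21937 - 21*√10*(-30)) + 8335 = (21937 + 630*√10) + 8335 = 30272 + 630*√10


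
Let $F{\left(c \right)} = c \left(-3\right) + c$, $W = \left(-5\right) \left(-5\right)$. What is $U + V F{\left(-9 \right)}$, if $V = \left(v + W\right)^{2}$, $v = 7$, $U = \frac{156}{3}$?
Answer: $18484$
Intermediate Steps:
$W = 25$
$U = 52$ ($U = 156 \cdot \frac{1}{3} = 52$)
$F{\left(c \right)} = - 2 c$ ($F{\left(c \right)} = - 3 c + c = - 2 c$)
$V = 1024$ ($V = \left(7 + 25\right)^{2} = 32^{2} = 1024$)
$U + V F{\left(-9 \right)} = 52 + 1024 \left(\left(-2\right) \left(-9\right)\right) = 52 + 1024 \cdot 18 = 52 + 18432 = 18484$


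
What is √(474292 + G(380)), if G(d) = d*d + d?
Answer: 8*√9673 ≈ 786.81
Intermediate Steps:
G(d) = d + d² (G(d) = d² + d = d + d²)
√(474292 + G(380)) = √(474292 + 380*(1 + 380)) = √(474292 + 380*381) = √(474292 + 144780) = √619072 = 8*√9673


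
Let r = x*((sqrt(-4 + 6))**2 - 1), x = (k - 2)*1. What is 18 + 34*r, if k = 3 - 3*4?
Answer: -356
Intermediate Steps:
k = -9 (k = 3 - 12 = -9)
x = -11 (x = (-9 - 2)*1 = -11*1 = -11)
r = -11 (r = -11*((sqrt(-4 + 6))**2 - 1) = -11*((sqrt(2))**2 - 1) = -11*(2 - 1) = -11*1 = -11)
18 + 34*r = 18 + 34*(-11) = 18 - 374 = -356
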